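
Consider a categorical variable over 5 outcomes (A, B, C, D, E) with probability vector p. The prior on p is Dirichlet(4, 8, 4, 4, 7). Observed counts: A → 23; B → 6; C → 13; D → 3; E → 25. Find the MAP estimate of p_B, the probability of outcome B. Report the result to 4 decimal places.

The posterior is Dirichlet(αᵢ + nᵢ) = Dirichlet(27, 14, 17, 7, 32).
For a Dirichlet(a₁,…,a_K) with all aᵢ > 1, the mode has j-th component (aⱼ − 1)/(Σaᵢ − K).
Here Σaᵢ = 97 and K = 5, so p_B = (14 − 1)/(97 − 5) = 13/92 ≈ 0.1413.

MAP estimate of p_B = 0.1413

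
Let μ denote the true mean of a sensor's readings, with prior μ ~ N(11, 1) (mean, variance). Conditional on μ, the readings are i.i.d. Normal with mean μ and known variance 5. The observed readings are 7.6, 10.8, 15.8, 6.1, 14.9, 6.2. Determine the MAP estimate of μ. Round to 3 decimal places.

μ̂_MAP = 10.582

n = 6; x̄ = (7.6 + 10.8 + 15.8 + 6.1 + 14.9 + 6.2)/6 = 61.4/6 = 307/30 ≈ 10.2333.
For a Normal prior and Normal likelihood with known variance, the posterior is Normal; its mode equals its mean, the precision-weighted average.
Prior precision 1/σ₀² = 1/1 = 1; data precision n/σ² = 6/5 = 1.2.
μ̂ = (1·11 + 1.2·(307/30)) / (1 + 1.2) = 23.28/2.2 = 582/55 ≈ 10.582.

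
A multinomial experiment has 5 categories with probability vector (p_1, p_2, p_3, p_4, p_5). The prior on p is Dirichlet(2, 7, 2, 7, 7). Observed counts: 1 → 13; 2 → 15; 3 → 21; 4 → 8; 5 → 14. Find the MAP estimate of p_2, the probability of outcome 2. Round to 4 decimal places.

MAP estimate: 0.2308

The posterior is Dirichlet(αᵢ + nᵢ) = Dirichlet(15, 22, 23, 15, 21).
For a Dirichlet(a₁,…,a_K) with all aᵢ > 1, the mode has j-th component (aⱼ − 1)/(Σaᵢ − K).
Here Σaᵢ = 96 and K = 5, so p_2 = (22 − 1)/(96 − 5) = 21/91 ≈ 0.2308.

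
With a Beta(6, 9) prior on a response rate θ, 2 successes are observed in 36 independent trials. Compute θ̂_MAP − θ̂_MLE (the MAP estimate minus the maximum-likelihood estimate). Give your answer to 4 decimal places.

MAP − MLE = 0.0873

Posterior is Beta(8, 43); MAP = (8−1)/(51−2) = 7/49 ≈ 0.14286.
MLE ignores the prior: θ̂_MLE = k/n = 2/36 ≈ 0.05556.
Difference = 7/49 − 2/36 = 11/126 ≈ 0.0873.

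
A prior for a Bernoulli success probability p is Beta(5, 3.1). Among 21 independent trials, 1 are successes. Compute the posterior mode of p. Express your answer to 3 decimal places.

Prior: Beta(5, 3.1).
Data: 1 success in 21 trials. The binomial likelihood contributes p(1−p)^20, so the posterior is Beta(5+1, 3.1+20) = Beta(6, 23.1).
For Beta(a, b) with a, b > 1 the mode is (a−1)/(a+b−2) = 5/27.1 ≈ 0.185.

p̂_MAP = 0.185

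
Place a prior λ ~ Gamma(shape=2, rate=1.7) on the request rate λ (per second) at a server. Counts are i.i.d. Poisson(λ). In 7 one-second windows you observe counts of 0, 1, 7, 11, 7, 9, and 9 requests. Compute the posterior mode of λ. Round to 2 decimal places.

λ̂_MAP = 5.17

Σxᵢ = 0+1+7+11+7+9+9 = 44, with n = 7.
Posterior ∝ λe^(−1.7λ) · λ^44e^(−7λ) = λ^45e^(−8.7λ), i.e. Gamma(shape=46, rate=8.7).
The mode of a Gamma(a, b) with a ≥ 1 (shape–rate) is (a−1)/b = 45/8.7 ≈ 5.17.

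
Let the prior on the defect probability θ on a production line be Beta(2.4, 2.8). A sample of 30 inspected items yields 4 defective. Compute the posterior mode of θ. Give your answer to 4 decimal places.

θ̂_MAP = 0.1627

Prior: Beta(2.4, 2.8).
Data: 4 successes in 30 trials. The binomial likelihood contributes θ^4(1−θ)^26, so the posterior is Beta(2.4+4, 2.8+26) = Beta(6.4, 28.8).
For Beta(a, b) with a, b > 1 the mode is (a−1)/(a+b−2) = 5.4/33.2 ≈ 0.1627.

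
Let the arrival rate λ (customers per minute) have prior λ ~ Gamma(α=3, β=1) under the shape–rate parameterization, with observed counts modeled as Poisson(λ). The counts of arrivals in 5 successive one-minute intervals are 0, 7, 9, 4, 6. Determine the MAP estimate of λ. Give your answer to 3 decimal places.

λ̂_MAP = 4.667

Σxᵢ = 0+7+9+4+6 = 26, with n = 5.
Posterior ∝ λ^2e^(−1λ) · λ^26e^(−5λ) = λ^28e^(−6λ), i.e. Gamma(shape=29, rate=6).
The mode of a Gamma(a, b) with a ≥ 1 (shape–rate) is (a−1)/b = 28/6 ≈ 4.667.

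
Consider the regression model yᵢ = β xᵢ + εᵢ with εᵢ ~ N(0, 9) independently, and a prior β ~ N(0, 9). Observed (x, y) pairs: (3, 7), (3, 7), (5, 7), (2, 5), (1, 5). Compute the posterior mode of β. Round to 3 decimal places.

β̂_MAP = 1.878

log p(β | y) = −Σ(yᵢ − βxᵢ)²/(2·9) − β²/(2·9) + const.
Setting the derivative to zero: Σxᵢ(yᵢ − βxᵢ)/9 − β/9 = 0, so β = Σxᵢyᵢ / (Σxᵢ² + σ²/τ²).
Σxᵢyᵢ = 3·7 + 3·7 + 5·7 + 2·5 + 1·5 = 92; Σxᵢ² = 48; σ²/τ² = 1.
β̂_MAP = 92 / (48 + 1) = 92/49 ≈ 1.878.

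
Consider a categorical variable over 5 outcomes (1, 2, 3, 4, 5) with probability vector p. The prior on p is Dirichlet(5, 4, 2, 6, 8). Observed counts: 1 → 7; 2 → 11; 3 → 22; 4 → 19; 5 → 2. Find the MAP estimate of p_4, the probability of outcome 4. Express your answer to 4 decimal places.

MAP estimate: 0.2963

The posterior is Dirichlet(αᵢ + nᵢ) = Dirichlet(12, 15, 24, 25, 10).
For a Dirichlet(a₁,…,a_K) with all aᵢ > 1, the mode has j-th component (aⱼ − 1)/(Σaᵢ − K).
Here Σaᵢ = 86 and K = 5, so p_4 = (25 − 1)/(86 − 5) = 24/81 ≈ 0.2963.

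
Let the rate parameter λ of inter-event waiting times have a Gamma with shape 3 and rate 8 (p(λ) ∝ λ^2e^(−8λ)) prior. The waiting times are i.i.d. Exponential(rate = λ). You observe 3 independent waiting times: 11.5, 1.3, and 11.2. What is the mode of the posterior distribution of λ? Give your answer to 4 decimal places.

The Exponential(rate=λ) likelihood is ∝ λ^n e^(−λΣtᵢ). Here n = 3 and Σtᵢ = 11.5 + 1.3 + 11.2 = 24.
Posterior ∝ λ^2e^(−8λ) · λ^3e^(−24λ) = λ^5e^(−32λ), i.e. Gamma(6, 32).
Mode = (a−1)/b = 5/32 ≈ 0.1563.

λ̂_MAP = 0.1563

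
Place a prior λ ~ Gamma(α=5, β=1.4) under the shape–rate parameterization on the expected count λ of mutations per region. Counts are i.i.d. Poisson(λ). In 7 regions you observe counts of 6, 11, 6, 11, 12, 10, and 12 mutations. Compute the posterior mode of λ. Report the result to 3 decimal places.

λ̂_MAP = 8.571

Σxᵢ = 6+11+6+11+12+10+12 = 68, with n = 7.
Posterior ∝ λ^4e^(−1.4λ) · λ^68e^(−7λ) = λ^72e^(−8.4λ), i.e. Gamma(shape=73, rate=8.4).
The mode of a Gamma(a, b) with a ≥ 1 (shape–rate) is (a−1)/b = 72/8.4 ≈ 8.571.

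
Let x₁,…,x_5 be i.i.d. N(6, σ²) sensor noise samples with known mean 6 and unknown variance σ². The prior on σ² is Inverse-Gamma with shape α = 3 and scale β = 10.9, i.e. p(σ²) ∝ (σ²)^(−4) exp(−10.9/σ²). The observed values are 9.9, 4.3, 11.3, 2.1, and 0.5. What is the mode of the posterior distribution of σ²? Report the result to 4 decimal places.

Sum of squared deviations about the known mean: SS = (9.9−6)² + (4.3−6)² + (11.3−6)² + (2.1−6)² + (0.5−6)² = 91.65.
The Normal likelihood contributes (σ²)^(−n/2) exp(−SS/(2σ²)), so the posterior is Inverse-Gamma(α + n/2, β + SS/2) = Inverse-Gamma(5.5, 56.725).
The mode of Inverse-Gamma(a, b) is b/(a+1) = 56.725/6.5 ≈ 8.7269.

σ̂²_MAP = 8.7269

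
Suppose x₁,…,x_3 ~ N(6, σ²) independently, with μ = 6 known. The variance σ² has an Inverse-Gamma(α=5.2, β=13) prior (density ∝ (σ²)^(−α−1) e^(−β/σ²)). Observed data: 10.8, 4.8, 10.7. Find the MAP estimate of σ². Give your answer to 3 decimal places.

Sum of squared deviations about the known mean: SS = (10.8−6)² + (4.8−6)² + (10.7−6)² = 46.57.
The Normal likelihood contributes (σ²)^(−n/2) exp(−SS/(2σ²)), so the posterior is Inverse-Gamma(α + n/2, β + SS/2) = Inverse-Gamma(6.7, 36.285).
The mode of Inverse-Gamma(a, b) is b/(a+1) = 36.285/7.7 ≈ 4.712.

σ̂²_MAP = 4.712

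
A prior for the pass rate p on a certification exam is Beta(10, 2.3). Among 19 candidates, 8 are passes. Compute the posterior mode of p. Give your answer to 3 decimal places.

Prior: Beta(10, 2.3).
Data: 8 successes in 19 trials. The binomial likelihood contributes p^8(1−p)^11, so the posterior is Beta(10+8, 2.3+11) = Beta(18, 13.3).
For Beta(a, b) with a, b > 1 the mode is (a−1)/(a+b−2) = 17/29.3 ≈ 0.580.

p̂_MAP = 0.580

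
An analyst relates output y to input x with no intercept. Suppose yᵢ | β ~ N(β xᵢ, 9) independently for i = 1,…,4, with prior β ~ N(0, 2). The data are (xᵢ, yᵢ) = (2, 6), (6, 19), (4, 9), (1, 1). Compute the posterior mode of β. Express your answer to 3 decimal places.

log p(β | y) = −Σ(yᵢ − βxᵢ)²/(2·9) − β²/(2·2) + const.
Setting the derivative to zero: Σxᵢ(yᵢ − βxᵢ)/9 − β/2 = 0, so β = Σxᵢyᵢ / (Σxᵢ² + σ²/τ²).
Σxᵢyᵢ = 2·6 + 6·19 + 4·9 + 1·1 = 163; Σxᵢ² = 57; σ²/τ² = 4.5.
β̂_MAP = 163 / (57 + 4.5) = 163/61.5 ≈ 2.650.

β̂_MAP = 2.650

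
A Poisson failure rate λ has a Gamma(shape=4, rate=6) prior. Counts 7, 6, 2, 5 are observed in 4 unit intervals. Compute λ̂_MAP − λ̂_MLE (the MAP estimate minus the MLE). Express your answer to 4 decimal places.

Σxᵢ = 20. Posterior is Gamma(24, 10); MAP = (24−1)/10 = 23/10 ≈ 2.30000.
MLE = x̄ = 20/4 ≈ 5.00000.
Difference = 23/10 − 20/4 = -27/10 ≈ -2.7000.

MAP − MLE = -2.7000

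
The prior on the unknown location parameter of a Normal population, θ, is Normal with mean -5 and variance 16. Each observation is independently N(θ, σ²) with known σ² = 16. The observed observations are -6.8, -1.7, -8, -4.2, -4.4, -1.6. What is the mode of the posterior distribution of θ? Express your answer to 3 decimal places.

n = 6; x̄ = ((-6.8) + (-1.7) + (-8) + (-4.2) + (-4.4) + (-1.6))/6 = -26.7/6 = -4.45.
For a Normal prior and Normal likelihood with known variance, the posterior is Normal; its mode equals its mean, the precision-weighted average.
Prior precision 1/σ₀² = 1/16 = 0.0625; data precision n/σ² = 6/16 = 0.375.
θ̂ = (0.0625·(-5) + 0.375·(-4.45)) / (0.0625 + 0.375) = (-1.98125)/0.4375 = -317/70 ≈ -4.529.

θ̂_MAP = -4.529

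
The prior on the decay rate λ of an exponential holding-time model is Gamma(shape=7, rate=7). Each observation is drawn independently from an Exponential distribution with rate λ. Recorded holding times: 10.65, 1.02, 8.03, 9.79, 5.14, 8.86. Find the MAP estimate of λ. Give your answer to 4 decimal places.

λ̂_MAP = 0.2377

The Exponential(rate=λ) likelihood is ∝ λ^n e^(−λΣtᵢ). Here n = 6 and Σtᵢ = 10.65 + 1.02 + 8.03 + 9.79 + 5.14 + 8.86 = 43.49.
Posterior ∝ λ^6e^(−7λ) · λ^6e^(−43.49λ) = λ^12e^(−50.49λ), i.e. Gamma(13, 50.49).
Mode = (a−1)/b = 12/50.49 ≈ 0.2377.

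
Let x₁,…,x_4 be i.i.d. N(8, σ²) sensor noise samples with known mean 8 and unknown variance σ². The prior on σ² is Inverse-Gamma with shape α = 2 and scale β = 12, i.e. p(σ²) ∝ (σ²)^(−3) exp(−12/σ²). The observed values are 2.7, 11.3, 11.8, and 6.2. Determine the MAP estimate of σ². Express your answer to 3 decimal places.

σ̂²_MAP = 8.066

Sum of squared deviations about the known mean: SS = (2.7−8)² + (11.3−8)² + (11.8−8)² + (6.2−8)² = 56.66.
The Normal likelihood contributes (σ²)^(−n/2) exp(−SS/(2σ²)), so the posterior is Inverse-Gamma(α + n/2, β + SS/2) = Inverse-Gamma(4, 40.33).
The mode of Inverse-Gamma(a, b) is b/(a+1) = 40.33/5 ≈ 8.066.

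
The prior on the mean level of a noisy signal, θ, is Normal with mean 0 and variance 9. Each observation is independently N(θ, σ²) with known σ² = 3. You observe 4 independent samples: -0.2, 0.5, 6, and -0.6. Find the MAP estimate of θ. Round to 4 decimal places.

θ̂_MAP = 1.3154

n = 4; x̄ = ((-0.2) + 0.5 + 6 + (-0.6))/4 = 5.7/4 = 1.425.
For a Normal prior and Normal likelihood with known variance, the posterior is Normal; its mode equals its mean, the precision-weighted average.
Prior precision 1/σ₀² = 1/9; data precision n/σ² = 4/3.
θ̂ = ((1/9)·0 + (4/3)·1.425) / (1/9 + 4/3) = 1.9/(13/9) = 171/130 ≈ 1.3154.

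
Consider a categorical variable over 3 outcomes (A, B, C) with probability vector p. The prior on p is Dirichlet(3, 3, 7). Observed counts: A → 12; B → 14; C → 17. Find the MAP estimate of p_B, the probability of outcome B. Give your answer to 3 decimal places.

MAP estimate of p_B = 0.302

The posterior is Dirichlet(αᵢ + nᵢ) = Dirichlet(15, 17, 24).
For a Dirichlet(a₁,…,a_K) with all aᵢ > 1, the mode has j-th component (aⱼ − 1)/(Σaᵢ − K).
Here Σaᵢ = 56 and K = 3, so p_B = (17 − 1)/(56 − 3) = 16/53 ≈ 0.302.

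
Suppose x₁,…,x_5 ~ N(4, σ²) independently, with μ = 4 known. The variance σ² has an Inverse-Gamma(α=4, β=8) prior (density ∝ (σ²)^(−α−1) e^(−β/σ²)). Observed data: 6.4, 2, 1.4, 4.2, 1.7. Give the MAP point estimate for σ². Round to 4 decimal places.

σ̂²_MAP = 2.5233

Sum of squared deviations about the known mean: SS = (6.4−4)² + (2−4)² + (1.4−4)² + (4.2−4)² + (1.7−4)² = 21.85.
The Normal likelihood contributes (σ²)^(−n/2) exp(−SS/(2σ²)), so the posterior is Inverse-Gamma(α + n/2, β + SS/2) = Inverse-Gamma(6.5, 18.925).
The mode of Inverse-Gamma(a, b) is b/(a+1) = 18.925/7.5 ≈ 2.5233.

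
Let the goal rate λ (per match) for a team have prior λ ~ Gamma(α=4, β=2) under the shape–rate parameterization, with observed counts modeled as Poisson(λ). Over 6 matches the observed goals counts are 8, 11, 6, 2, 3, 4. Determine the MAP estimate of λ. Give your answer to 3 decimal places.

λ̂_MAP = 4.625

Σxᵢ = 8+11+6+2+3+4 = 34, with n = 6.
Posterior ∝ λ^3e^(−2λ) · λ^34e^(−6λ) = λ^37e^(−8λ), i.e. Gamma(shape=38, rate=8).
The mode of a Gamma(a, b) with a ≥ 1 (shape–rate) is (a−1)/b = 37/8 ≈ 4.625.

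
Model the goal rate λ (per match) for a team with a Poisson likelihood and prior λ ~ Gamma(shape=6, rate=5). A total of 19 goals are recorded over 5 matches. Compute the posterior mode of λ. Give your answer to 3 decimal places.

Σxᵢ = 19, n = 5.
Posterior ∝ λ^5e^(−5λ) · λ^19e^(−5λ) = λ^24e^(−10λ), i.e. Gamma(shape=25, rate=10).
The mode of a Gamma(a, b) with a ≥ 1 (shape–rate) is (a−1)/b = 24/10 ≈ 2.400.

λ̂_MAP = 2.400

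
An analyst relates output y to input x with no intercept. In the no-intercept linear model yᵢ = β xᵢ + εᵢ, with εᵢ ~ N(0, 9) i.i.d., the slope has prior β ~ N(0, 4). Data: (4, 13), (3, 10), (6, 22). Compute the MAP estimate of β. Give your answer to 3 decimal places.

β̂_MAP = 3.383

log p(β | y) = −Σ(yᵢ − βxᵢ)²/(2·9) − β²/(2·4) + const.
Setting the derivative to zero: Σxᵢ(yᵢ − βxᵢ)/9 − β/4 = 0, so β = Σxᵢyᵢ / (Σxᵢ² + σ²/τ²).
Σxᵢyᵢ = 4·13 + 3·10 + 6·22 = 214; Σxᵢ² = 61; σ²/τ² = 2.25.
β̂_MAP = 214 / (61 + 2.25) = 214/63.25 ≈ 3.383.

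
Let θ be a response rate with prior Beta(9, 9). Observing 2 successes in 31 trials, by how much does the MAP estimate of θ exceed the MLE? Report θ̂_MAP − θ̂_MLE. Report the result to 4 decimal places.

MAP − MLE = 0.1482

Posterior is Beta(11, 38); MAP = (11−1)/(49−2) = 10/47 ≈ 0.21277.
MLE ignores the prior: θ̂_MLE = k/n = 2/31 ≈ 0.06452.
Difference = 10/47 − 2/31 = 216/1457 ≈ 0.1482.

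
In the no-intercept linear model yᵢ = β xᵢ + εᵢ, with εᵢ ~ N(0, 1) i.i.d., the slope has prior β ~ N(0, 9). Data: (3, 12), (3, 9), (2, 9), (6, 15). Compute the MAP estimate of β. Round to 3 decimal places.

log p(β | y) = −Σ(yᵢ − βxᵢ)²/(2·1) − β²/(2·9) + const.
Setting the derivative to zero: Σxᵢ(yᵢ − βxᵢ)/1 − β/9 = 0, so β = Σxᵢyᵢ / (Σxᵢ² + σ²/τ²).
Σxᵢyᵢ = 3·12 + 3·9 + 2·9 + 6·15 = 171; Σxᵢ² = 58; σ²/τ² = 1/9.
β̂_MAP = 171 / (58 + 1/9) = 171/(523/9) = 1539/523 ≈ 2.943.

β̂_MAP = 2.943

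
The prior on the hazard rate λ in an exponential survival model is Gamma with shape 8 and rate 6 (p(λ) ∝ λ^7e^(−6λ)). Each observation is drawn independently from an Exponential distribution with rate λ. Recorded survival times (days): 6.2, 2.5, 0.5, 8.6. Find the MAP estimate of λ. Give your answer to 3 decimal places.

λ̂_MAP = 0.462

The Exponential(rate=λ) likelihood is ∝ λ^n e^(−λΣtᵢ). Here n = 4 and Σtᵢ = 6.2 + 2.5 + 0.5 + 8.6 = 17.8.
Posterior ∝ λ^7e^(−6λ) · λ^4e^(−17.8λ) = λ^11e^(−23.8λ), i.e. Gamma(12, 23.8).
Mode = (a−1)/b = 11/23.8 ≈ 0.462.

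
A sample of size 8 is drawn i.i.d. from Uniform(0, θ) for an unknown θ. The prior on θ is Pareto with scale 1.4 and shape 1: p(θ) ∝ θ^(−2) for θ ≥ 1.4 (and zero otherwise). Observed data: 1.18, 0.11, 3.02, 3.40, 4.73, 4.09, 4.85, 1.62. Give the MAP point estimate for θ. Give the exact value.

The Uniform(0, θ) likelihood is θ^(−n) for θ ≥ max(xᵢ), zero otherwise. Here max(xᵢ) = 4.85.
Posterior ∝ θ^(−2) · θ^(−8) = θ^(−10) on θ ≥ max(1.4, 4.85) = 4.85.
This density is strictly decreasing in θ, so the posterior mode lies at the lower boundary of the support.

θ̂_MAP = 4.85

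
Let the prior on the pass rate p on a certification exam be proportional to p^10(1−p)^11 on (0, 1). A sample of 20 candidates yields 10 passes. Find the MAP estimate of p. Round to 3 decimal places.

The prior density ∝ p^10(1−p)^11 is the kernel of Beta(11, 12).
Data: 10 successes in 20 trials. The binomial likelihood contributes p^10(1−p)^10, so the posterior is Beta(11+10, 12+10) = Beta(21, 22).
For Beta(a, b) with a, b > 1 the mode is (a−1)/(a+b−2) = 20/41 ≈ 0.488.

p̂_MAP = 0.488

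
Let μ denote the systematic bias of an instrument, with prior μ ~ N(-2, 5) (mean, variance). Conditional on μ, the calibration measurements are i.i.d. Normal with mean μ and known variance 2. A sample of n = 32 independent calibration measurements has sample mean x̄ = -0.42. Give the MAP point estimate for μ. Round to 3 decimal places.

μ̂_MAP = -0.440

n = 32, x̄ = -0.42.
For a Normal prior and Normal likelihood with known variance, the posterior is Normal; its mode equals its mean, the precision-weighted average.
Prior precision 1/σ₀² = 1/5 = 0.2; data precision n/σ² = 32/2 = 16.
μ̂ = (0.2·(-2) + 16·(-0.42)) / (0.2 + 16) = (-7.12)/16.2 = -178/405 ≈ -0.440.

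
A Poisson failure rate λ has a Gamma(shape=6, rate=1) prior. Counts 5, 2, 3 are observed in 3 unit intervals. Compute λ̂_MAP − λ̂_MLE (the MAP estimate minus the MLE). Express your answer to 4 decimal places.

MAP − MLE = 0.4167

Σxᵢ = 10. Posterior is Gamma(16, 4); MAP = (16−1)/4 = 15/4 ≈ 3.75000.
MLE = x̄ = 10/3 ≈ 3.33333.
Difference = 15/4 − 10/3 = 5/12 ≈ 0.4167.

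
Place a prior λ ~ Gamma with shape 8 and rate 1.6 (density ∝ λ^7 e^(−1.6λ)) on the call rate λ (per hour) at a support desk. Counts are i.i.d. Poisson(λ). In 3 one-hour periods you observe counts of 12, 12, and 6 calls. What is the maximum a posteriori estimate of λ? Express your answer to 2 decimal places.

λ̂_MAP = 8.04

Σxᵢ = 12+12+6 = 30, with n = 3.
Posterior ∝ λ^7e^(−1.6λ) · λ^30e^(−3λ) = λ^37e^(−4.6λ), i.e. Gamma(shape=38, rate=4.6).
The mode of a Gamma(a, b) with a ≥ 1 (shape–rate) is (a−1)/b = 37/4.6 ≈ 8.04.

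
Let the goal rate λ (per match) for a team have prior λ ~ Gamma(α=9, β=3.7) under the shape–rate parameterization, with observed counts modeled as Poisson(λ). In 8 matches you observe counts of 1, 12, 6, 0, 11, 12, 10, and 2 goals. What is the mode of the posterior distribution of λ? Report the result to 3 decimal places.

Σxᵢ = 1+12+6+0+11+12+10+2 = 54, with n = 8.
Posterior ∝ λ^8e^(−3.7λ) · λ^54e^(−8λ) = λ^62e^(−11.7λ), i.e. Gamma(shape=63, rate=11.7).
The mode of a Gamma(a, b) with a ≥ 1 (shape–rate) is (a−1)/b = 62/11.7 ≈ 5.299.

λ̂_MAP = 5.299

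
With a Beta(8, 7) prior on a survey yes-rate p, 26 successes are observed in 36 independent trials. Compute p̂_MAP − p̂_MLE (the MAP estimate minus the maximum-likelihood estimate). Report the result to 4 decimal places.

Posterior is Beta(34, 17); MAP = (34−1)/(51−2) = 33/49 ≈ 0.67347.
MLE ignores the prior: p̂_MLE = k/n = 26/36 ≈ 0.72222.
Difference = 33/49 − 26/36 = -43/882 ≈ -0.0488.

MAP − MLE = -0.0488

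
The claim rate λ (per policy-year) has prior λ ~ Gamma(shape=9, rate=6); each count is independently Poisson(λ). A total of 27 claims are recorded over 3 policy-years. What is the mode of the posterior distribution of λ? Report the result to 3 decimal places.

Σxᵢ = 27, n = 3.
Posterior ∝ λ^8e^(−6λ) · λ^27e^(−3λ) = λ^35e^(−9λ), i.e. Gamma(shape=36, rate=9).
The mode of a Gamma(a, b) with a ≥ 1 (shape–rate) is (a−1)/b = 35/9 ≈ 3.889.

λ̂_MAP = 3.889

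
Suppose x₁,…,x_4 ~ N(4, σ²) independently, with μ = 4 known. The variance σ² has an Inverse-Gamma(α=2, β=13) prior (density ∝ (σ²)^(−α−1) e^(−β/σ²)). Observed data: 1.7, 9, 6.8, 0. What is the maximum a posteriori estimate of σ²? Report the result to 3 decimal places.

Sum of squared deviations about the known mean: SS = (1.7−4)² + (9−4)² + (6.8−4)² + (0−4)² = 54.13.
The Normal likelihood contributes (σ²)^(−n/2) exp(−SS/(2σ²)), so the posterior is Inverse-Gamma(α + n/2, β + SS/2) = Inverse-Gamma(4, 40.065).
The mode of Inverse-Gamma(a, b) is b/(a+1) = 40.065/5 ≈ 8.013.

σ̂²_MAP = 8.013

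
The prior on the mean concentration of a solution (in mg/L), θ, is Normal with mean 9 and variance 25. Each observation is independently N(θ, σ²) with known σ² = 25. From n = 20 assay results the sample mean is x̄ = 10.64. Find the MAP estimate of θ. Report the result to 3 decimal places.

θ̂_MAP = 10.562

n = 20, x̄ = 10.64.
For a Normal prior and Normal likelihood with known variance, the posterior is Normal; its mode equals its mean, the precision-weighted average.
Prior precision 1/σ₀² = 1/25 = 0.04; data precision n/σ² = 20/25 = 0.8.
θ̂ = (0.04·9 + 0.8·10.64) / (0.04 + 0.8) = 8.872/0.84 = 1109/105 ≈ 10.562.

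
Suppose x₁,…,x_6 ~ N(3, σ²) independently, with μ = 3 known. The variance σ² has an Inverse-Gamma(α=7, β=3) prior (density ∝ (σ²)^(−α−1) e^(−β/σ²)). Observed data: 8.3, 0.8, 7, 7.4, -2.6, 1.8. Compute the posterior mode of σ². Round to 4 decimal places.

Sum of squared deviations about the known mean: SS = (8.3−3)² + (0.8−3)² + (7−3)² + (7.4−3)² + (-2.6−3)² + (1.8−3)² = 101.09.
The Normal likelihood contributes (σ²)^(−n/2) exp(−SS/(2σ²)), so the posterior is Inverse-Gamma(α + n/2, β + SS/2) = Inverse-Gamma(10, 53.545).
The mode of Inverse-Gamma(a, b) is b/(a+1) = 53.545/11 ≈ 4.8677.

σ̂²_MAP = 4.8677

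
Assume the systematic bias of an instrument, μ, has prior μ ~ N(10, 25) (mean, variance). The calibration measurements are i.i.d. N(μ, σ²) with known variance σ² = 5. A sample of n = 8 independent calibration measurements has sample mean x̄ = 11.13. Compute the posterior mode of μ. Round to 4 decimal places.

n = 8, x̄ = 11.13.
For a Normal prior and Normal likelihood with known variance, the posterior is Normal; its mode equals its mean, the precision-weighted average.
Prior precision 1/σ₀² = 1/25 = 0.04; data precision n/σ² = 8/5 = 1.6.
μ̂ = (0.04·10 + 1.6·11.13) / (0.04 + 1.6) = 18.208/1.64 = 2276/205 ≈ 11.1024.

μ̂_MAP = 11.1024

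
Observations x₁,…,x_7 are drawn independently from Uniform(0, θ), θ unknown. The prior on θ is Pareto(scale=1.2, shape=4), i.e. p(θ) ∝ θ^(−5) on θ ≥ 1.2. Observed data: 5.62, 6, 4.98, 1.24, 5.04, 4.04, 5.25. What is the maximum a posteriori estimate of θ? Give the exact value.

θ̂_MAP = 6

The Uniform(0, θ) likelihood is θ^(−n) for θ ≥ max(xᵢ), zero otherwise. Here max(xᵢ) = 6.
Posterior ∝ θ^(−5) · θ^(−7) = θ^(−12) on θ ≥ max(1.2, 6) = 6.
This density is strictly decreasing in θ, so the posterior mode lies at the lower boundary of the support.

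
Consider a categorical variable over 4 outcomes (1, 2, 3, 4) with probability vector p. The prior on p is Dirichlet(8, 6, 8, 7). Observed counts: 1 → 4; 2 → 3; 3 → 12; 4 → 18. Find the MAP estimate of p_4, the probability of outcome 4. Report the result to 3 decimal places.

MAP estimate: 0.387

The posterior is Dirichlet(αᵢ + nᵢ) = Dirichlet(12, 9, 20, 25).
For a Dirichlet(a₁,…,a_K) with all aᵢ > 1, the mode has j-th component (aⱼ − 1)/(Σaᵢ − K).
Here Σaᵢ = 66 and K = 4, so p_4 = (25 − 1)/(66 − 4) = 24/62 ≈ 0.387.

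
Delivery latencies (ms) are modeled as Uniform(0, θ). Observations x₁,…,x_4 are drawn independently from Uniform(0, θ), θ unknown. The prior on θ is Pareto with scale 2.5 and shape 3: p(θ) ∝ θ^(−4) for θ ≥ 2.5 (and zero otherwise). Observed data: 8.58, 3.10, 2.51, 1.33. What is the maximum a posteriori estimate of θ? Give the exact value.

θ̂_MAP = 8.58

The Uniform(0, θ) likelihood is θ^(−n) for θ ≥ max(xᵢ), zero otherwise. Here max(xᵢ) = 8.58.
Posterior ∝ θ^(−4) · θ^(−4) = θ^(−8) on θ ≥ max(2.5, 8.58) = 8.58.
This density is strictly decreasing in θ, so the posterior mode lies at the lower boundary of the support.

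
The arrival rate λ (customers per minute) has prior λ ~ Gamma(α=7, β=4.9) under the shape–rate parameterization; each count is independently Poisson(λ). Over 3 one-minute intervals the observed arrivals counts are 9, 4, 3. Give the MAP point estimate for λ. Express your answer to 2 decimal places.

Σxᵢ = 9+4+3 = 16, with n = 3.
Posterior ∝ λ^6e^(−4.9λ) · λ^16e^(−3λ) = λ^22e^(−7.9λ), i.e. Gamma(shape=23, rate=7.9).
The mode of a Gamma(a, b) with a ≥ 1 (shape–rate) is (a−1)/b = 22/7.9 ≈ 2.78.

λ̂_MAP = 2.78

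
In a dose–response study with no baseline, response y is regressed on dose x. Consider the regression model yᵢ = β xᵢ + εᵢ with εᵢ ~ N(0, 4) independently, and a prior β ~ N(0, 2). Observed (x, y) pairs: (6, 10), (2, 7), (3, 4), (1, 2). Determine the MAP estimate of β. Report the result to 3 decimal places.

β̂_MAP = 1.692

log p(β | y) = −Σ(yᵢ − βxᵢ)²/(2·4) − β²/(2·2) + const.
Setting the derivative to zero: Σxᵢ(yᵢ − βxᵢ)/4 − β/2 = 0, so β = Σxᵢyᵢ / (Σxᵢ² + σ²/τ²).
Σxᵢyᵢ = 6·10 + 2·7 + 3·4 + 1·2 = 88; Σxᵢ² = 50; σ²/τ² = 2.
β̂_MAP = 88 / (50 + 2) = 88/52 ≈ 1.692.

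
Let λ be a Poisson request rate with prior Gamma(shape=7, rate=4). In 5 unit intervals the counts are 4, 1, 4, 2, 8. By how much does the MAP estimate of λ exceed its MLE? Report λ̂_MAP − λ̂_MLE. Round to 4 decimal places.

Σxᵢ = 19. Posterior is Gamma(26, 9); MAP = (26−1)/9 = 25/9 ≈ 2.77778.
MLE = x̄ = 19/5 ≈ 3.80000.
Difference = 25/9 − 19/5 = -46/45 ≈ -1.0222.

MAP − MLE = -1.0222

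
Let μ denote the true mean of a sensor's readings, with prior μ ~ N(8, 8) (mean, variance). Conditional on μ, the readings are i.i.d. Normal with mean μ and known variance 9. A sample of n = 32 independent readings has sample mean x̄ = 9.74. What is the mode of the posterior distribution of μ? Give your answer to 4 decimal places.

n = 32, x̄ = 9.74.
For a Normal prior and Normal likelihood with known variance, the posterior is Normal; its mode equals its mean, the precision-weighted average.
Prior precision 1/σ₀² = 1/8 = 0.125; data precision n/σ² = 32/9.
μ̂ = (0.125·8 + (32/9)·9.74) / (0.125 + 32/9) = (8017/225)/(265/72) = 64136/6625 ≈ 9.6809.

μ̂_MAP = 9.6809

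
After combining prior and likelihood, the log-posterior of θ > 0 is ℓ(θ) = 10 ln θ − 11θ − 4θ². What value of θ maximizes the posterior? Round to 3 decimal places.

θ̂_MAP = 0.625

ℓ'(θ) = 10/θ − 11 − 8θ. Setting this to zero and multiplying by θ: 8θ² + 11θ − 10 = 0.
θ = (−11 + √(11² + 4·8·10)) / (2·8) = (−11 + √441) / 16 = (−11 + 21)/16 = 5/8.
ℓ''(θ) = −10/θ² − 8 < 0, confirming a maximum.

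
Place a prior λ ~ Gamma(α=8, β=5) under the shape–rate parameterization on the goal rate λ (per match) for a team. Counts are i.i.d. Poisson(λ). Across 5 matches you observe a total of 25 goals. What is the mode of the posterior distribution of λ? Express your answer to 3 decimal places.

Σxᵢ = 25, n = 5.
Posterior ∝ λ^7e^(−5λ) · λ^25e^(−5λ) = λ^32e^(−10λ), i.e. Gamma(shape=33, rate=10).
The mode of a Gamma(a, b) with a ≥ 1 (shape–rate) is (a−1)/b = 32/10 ≈ 3.200.

λ̂_MAP = 3.200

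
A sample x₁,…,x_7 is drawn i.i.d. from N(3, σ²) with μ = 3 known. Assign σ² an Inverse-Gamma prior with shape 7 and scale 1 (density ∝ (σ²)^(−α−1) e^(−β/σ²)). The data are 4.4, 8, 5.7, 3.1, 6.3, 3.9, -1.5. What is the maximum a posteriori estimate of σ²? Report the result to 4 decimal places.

Sum of squared deviations about the known mean: SS = (4.4−3)² + (8−3)² + (5.7−3)² + (3.1−3)² + (6.3−3)² + (3.9−3)² + (-1.5−3)² = 66.21.
The Normal likelihood contributes (σ²)^(−n/2) exp(−SS/(2σ²)), so the posterior is Inverse-Gamma(α + n/2, β + SS/2) = Inverse-Gamma(10.5, 34.105).
The mode of Inverse-Gamma(a, b) is b/(a+1) = 34.105/11.5 ≈ 2.9657.

σ̂²_MAP = 2.9657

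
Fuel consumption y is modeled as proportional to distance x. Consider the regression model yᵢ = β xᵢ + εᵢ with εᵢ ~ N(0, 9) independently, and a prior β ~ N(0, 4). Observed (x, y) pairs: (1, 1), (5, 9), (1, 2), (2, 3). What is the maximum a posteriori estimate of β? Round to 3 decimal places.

β̂_MAP = 1.624

log p(β | y) = −Σ(yᵢ − βxᵢ)²/(2·9) − β²/(2·4) + const.
Setting the derivative to zero: Σxᵢ(yᵢ − βxᵢ)/9 − β/4 = 0, so β = Σxᵢyᵢ / (Σxᵢ² + σ²/τ²).
Σxᵢyᵢ = 1·1 + 5·9 + 1·2 + 2·3 = 54; Σxᵢ² = 31; σ²/τ² = 2.25.
β̂_MAP = 54 / (31 + 2.25) = 54/33.25 ≈ 1.624.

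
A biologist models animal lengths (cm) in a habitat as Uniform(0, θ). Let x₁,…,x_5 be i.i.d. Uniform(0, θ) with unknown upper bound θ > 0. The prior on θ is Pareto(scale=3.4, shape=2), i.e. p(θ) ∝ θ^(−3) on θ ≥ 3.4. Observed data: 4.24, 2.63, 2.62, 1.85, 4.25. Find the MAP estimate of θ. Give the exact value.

θ̂_MAP = 4.25

The Uniform(0, θ) likelihood is θ^(−n) for θ ≥ max(xᵢ), zero otherwise. Here max(xᵢ) = 4.25.
Posterior ∝ θ^(−3) · θ^(−5) = θ^(−8) on θ ≥ max(3.4, 4.25) = 4.25.
This density is strictly decreasing in θ, so the posterior mode lies at the lower boundary of the support.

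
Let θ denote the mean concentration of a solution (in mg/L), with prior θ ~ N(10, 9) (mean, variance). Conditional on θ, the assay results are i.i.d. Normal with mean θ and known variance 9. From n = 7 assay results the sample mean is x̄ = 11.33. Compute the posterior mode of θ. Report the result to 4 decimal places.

θ̂_MAP = 11.1638

n = 7, x̄ = 11.33.
For a Normal prior and Normal likelihood with known variance, the posterior is Normal; its mode equals its mean, the precision-weighted average.
Prior precision 1/σ₀² = 1/9; data precision n/σ² = 7/9.
θ̂ = ((1/9)·10 + (7/9)·11.33) / (1/9 + 7/9) = (2977/300)/(8/9) = 11.16375 ≈ 11.1638.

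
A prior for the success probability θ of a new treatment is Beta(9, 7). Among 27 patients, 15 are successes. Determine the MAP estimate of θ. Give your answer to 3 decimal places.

θ̂_MAP = 0.561

Prior: Beta(9, 7).
Data: 15 successes in 27 trials. The binomial likelihood contributes θ^15(1−θ)^12, so the posterior is Beta(9+15, 7+12) = Beta(24, 19).
For Beta(a, b) with a, b > 1 the mode is (a−1)/(a+b−2) = 23/41 ≈ 0.561.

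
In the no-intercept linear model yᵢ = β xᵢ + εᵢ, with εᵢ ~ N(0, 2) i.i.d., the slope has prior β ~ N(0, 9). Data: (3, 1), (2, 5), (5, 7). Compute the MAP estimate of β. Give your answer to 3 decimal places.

β̂_MAP = 1.256

log p(β | y) = −Σ(yᵢ − βxᵢ)²/(2·2) − β²/(2·9) + const.
Setting the derivative to zero: Σxᵢ(yᵢ − βxᵢ)/2 − β/9 = 0, so β = Σxᵢyᵢ / (Σxᵢ² + σ²/τ²).
Σxᵢyᵢ = 3·1 + 2·5 + 5·7 = 48; Σxᵢ² = 38; σ²/τ² = 2/9.
β̂_MAP = 48 / (38 + 2/9) = 48/(344/9) = 54/43 ≈ 1.256.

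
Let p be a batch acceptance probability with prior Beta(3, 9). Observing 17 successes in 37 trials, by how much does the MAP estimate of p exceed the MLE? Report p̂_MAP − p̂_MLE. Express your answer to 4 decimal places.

MAP − MLE = -0.0552

Posterior is Beta(20, 29); MAP = (20−1)/(49−2) = 19/47 ≈ 0.40426.
MLE ignores the prior: p̂_MLE = k/n = 17/37 ≈ 0.45946.
Difference = 19/47 − 17/37 = -96/1739 ≈ -0.0552.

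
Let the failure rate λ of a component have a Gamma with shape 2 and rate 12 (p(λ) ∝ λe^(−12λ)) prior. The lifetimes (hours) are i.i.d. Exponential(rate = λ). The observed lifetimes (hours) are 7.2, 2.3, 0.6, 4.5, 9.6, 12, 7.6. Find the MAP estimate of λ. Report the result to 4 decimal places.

The Exponential(rate=λ) likelihood is ∝ λ^n e^(−λΣtᵢ). Here n = 7 and Σtᵢ = 7.2 + 2.3 + 0.6 + 4.5 + 9.6 + 12 + 7.6 = 43.8.
Posterior ∝ λe^(−12λ) · λ^7e^(−43.8λ) = λ^8e^(−55.8λ), i.e. Gamma(9, 55.8).
Mode = (a−1)/b = 8/55.8 ≈ 0.1434.

λ̂_MAP = 0.1434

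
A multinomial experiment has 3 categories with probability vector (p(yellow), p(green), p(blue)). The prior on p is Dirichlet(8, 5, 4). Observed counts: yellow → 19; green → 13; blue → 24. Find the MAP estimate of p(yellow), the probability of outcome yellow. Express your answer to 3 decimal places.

MAP estimate of p(yellow) = 0.371

The posterior is Dirichlet(αᵢ + nᵢ) = Dirichlet(27, 18, 28).
For a Dirichlet(a₁,…,a_K) with all aᵢ > 1, the mode has j-th component (aⱼ − 1)/(Σaᵢ − K).
Here Σaᵢ = 73 and K = 3, so p(yellow) = (27 − 1)/(73 − 3) = 26/70 ≈ 0.371.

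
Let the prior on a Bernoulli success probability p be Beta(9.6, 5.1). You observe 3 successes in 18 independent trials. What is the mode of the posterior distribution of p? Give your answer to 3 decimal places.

p̂_MAP = 0.378

Prior: Beta(9.6, 5.1).
Data: 3 successes in 18 trials. The binomial likelihood contributes p^3(1−p)^15, so the posterior is Beta(9.6+3, 5.1+15) = Beta(12.6, 20.1).
For Beta(a, b) with a, b > 1 the mode is (a−1)/(a+b−2) = 11.6/30.7 ≈ 0.378.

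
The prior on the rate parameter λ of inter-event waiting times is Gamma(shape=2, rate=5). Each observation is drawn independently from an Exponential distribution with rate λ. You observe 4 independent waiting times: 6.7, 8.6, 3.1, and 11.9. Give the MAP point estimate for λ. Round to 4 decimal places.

The Exponential(rate=λ) likelihood is ∝ λ^n e^(−λΣtᵢ). Here n = 4 and Σtᵢ = 6.7 + 8.6 + 3.1 + 11.9 = 30.3.
Posterior ∝ λe^(−5λ) · λ^4e^(−30.3λ) = λ^5e^(−35.3λ), i.e. Gamma(6, 35.3).
Mode = (a−1)/b = 5/35.3 ≈ 0.1416.

λ̂_MAP = 0.1416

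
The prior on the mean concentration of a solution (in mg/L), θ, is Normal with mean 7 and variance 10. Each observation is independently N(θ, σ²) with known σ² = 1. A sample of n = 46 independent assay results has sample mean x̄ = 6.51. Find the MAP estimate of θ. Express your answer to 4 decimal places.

n = 46, x̄ = 6.51.
For a Normal prior and Normal likelihood with known variance, the posterior is Normal; its mode equals its mean, the precision-weighted average.
Prior precision 1/σ₀² = 1/10 = 0.1; data precision n/σ² = 46/1 = 46.
θ̂ = (0.1·7 + 46·6.51) / (0.1 + 46) = 300.16/46.1 = 15008/2305 ≈ 6.5111.

θ̂_MAP = 6.5111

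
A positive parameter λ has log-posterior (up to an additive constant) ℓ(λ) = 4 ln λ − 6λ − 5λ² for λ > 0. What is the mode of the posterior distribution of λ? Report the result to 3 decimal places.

λ̂_MAP = 0.400

ℓ'(λ) = 4/λ − 6 − 10λ. Setting this to zero and multiplying by λ: 10λ² + 6λ − 4 = 0.
λ = (−6 + √(6² + 4·10·4)) / (2·10) = (−6 + √196) / 20 = (−6 + 14)/20 = 2/5.
ℓ''(λ) = −4/λ² − 10 < 0, confirming a maximum.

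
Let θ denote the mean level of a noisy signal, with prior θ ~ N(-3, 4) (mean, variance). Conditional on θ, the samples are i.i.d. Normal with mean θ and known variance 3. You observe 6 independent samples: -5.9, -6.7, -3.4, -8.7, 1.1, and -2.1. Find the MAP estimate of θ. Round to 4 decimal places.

θ̂_MAP = -4.1407

n = 6; x̄ = ((-5.9) + (-6.7) + (-3.4) + (-8.7) + 1.1 + (-2.1))/6 = -25.7/6 = -257/60 ≈ -4.2833.
For a Normal prior and Normal likelihood with known variance, the posterior is Normal; its mode equals its mean, the precision-weighted average.
Prior precision 1/σ₀² = 1/4 = 0.25; data precision n/σ² = 6/3 = 2.
θ̂ = (0.25·(-3) + 2·(-257/60)) / (0.25 + 2) = (-559/60)/2.25 = -559/135 ≈ -4.1407.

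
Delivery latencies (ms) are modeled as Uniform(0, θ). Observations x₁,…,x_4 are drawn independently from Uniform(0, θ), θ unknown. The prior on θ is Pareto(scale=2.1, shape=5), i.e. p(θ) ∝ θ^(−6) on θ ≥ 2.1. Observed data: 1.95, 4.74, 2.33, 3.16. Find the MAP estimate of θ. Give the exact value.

θ̂_MAP = 4.74

The Uniform(0, θ) likelihood is θ^(−n) for θ ≥ max(xᵢ), zero otherwise. Here max(xᵢ) = 4.74.
Posterior ∝ θ^(−6) · θ^(−4) = θ^(−10) on θ ≥ max(2.1, 4.74) = 4.74.
This density is strictly decreasing in θ, so the posterior mode lies at the lower boundary of the support.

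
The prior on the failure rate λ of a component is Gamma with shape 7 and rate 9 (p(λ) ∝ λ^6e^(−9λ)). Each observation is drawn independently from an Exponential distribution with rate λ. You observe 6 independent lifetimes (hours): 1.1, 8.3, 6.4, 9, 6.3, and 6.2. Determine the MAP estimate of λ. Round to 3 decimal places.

The Exponential(rate=λ) likelihood is ∝ λ^n e^(−λΣtᵢ). Here n = 6 and Σtᵢ = 1.1 + 8.3 + 6.4 + 9 + 6.3 + 6.2 = 37.3.
Posterior ∝ λ^6e^(−9λ) · λ^6e^(−37.3λ) = λ^12e^(−46.3λ), i.e. Gamma(13, 46.3).
Mode = (a−1)/b = 12/46.3 ≈ 0.259.

λ̂_MAP = 0.259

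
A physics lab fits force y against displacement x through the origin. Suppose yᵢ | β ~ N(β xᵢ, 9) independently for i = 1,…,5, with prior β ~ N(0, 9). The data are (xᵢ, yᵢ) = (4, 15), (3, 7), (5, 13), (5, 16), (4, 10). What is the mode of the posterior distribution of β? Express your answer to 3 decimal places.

log p(β | y) = −Σ(yᵢ − βxᵢ)²/(2·9) − β²/(2·9) + const.
Setting the derivative to zero: Σxᵢ(yᵢ − βxᵢ)/9 − β/9 = 0, so β = Σxᵢyᵢ / (Σxᵢ² + σ²/τ²).
Σxᵢyᵢ = 4·15 + 3·7 + 5·13 + 5·16 + 4·10 = 266; Σxᵢ² = 91; σ²/τ² = 1.
β̂_MAP = 266 / (91 + 1) = 266/92 ≈ 2.891.

β̂_MAP = 2.891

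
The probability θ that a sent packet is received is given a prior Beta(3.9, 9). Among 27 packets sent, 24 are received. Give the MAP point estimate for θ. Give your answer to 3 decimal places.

Prior: Beta(3.9, 9).
Data: 24 successes in 27 trials. The binomial likelihood contributes θ^24(1−θ)^3, so the posterior is Beta(3.9+24, 9+3) = Beta(27.9, 12).
For Beta(a, b) with a, b > 1 the mode is (a−1)/(a+b−2) = 26.9/37.9 ≈ 0.710.

θ̂_MAP = 0.710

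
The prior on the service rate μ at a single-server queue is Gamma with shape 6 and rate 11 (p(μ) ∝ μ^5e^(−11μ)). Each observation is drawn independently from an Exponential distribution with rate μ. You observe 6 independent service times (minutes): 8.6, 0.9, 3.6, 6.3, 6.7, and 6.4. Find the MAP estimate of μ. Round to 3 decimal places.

The Exponential(rate=μ) likelihood is ∝ μ^n e^(−μΣtᵢ). Here n = 6 and Σtᵢ = 8.6 + 0.9 + 3.6 + 6.3 + 6.7 + 6.4 = 32.5.
Posterior ∝ μ^5e^(−11μ) · μ^6e^(−32.5μ) = μ^11e^(−43.5μ), i.e. Gamma(12, 43.5).
Mode = (a−1)/b = 11/43.5 ≈ 0.253.

μ̂_MAP = 0.253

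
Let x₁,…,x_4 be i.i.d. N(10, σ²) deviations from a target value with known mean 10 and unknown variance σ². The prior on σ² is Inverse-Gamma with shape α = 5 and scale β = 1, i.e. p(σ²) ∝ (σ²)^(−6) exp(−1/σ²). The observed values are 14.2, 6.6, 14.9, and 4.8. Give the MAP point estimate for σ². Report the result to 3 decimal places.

Sum of squared deviations about the known mean: SS = (14.2−10)² + (6.6−10)² + (14.9−10)² + (4.8−10)² = 80.25.
The Normal likelihood contributes (σ²)^(−n/2) exp(−SS/(2σ²)), so the posterior is Inverse-Gamma(α + n/2, β + SS/2) = Inverse-Gamma(7, 41.125).
The mode of Inverse-Gamma(a, b) is b/(a+1) = 41.125/8 ≈ 5.141.

σ̂²_MAP = 5.141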